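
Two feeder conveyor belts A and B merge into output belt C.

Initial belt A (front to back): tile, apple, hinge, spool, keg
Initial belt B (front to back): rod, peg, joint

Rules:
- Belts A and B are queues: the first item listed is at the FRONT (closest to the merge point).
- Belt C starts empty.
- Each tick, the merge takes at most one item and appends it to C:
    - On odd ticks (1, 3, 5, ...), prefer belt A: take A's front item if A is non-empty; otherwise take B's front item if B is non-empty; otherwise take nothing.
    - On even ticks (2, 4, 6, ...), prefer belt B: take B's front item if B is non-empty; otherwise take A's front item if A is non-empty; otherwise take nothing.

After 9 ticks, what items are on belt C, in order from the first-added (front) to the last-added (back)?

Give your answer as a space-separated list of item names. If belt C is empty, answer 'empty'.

Answer: tile rod apple peg hinge joint spool keg

Derivation:
Tick 1: prefer A, take tile from A; A=[apple,hinge,spool,keg] B=[rod,peg,joint] C=[tile]
Tick 2: prefer B, take rod from B; A=[apple,hinge,spool,keg] B=[peg,joint] C=[tile,rod]
Tick 3: prefer A, take apple from A; A=[hinge,spool,keg] B=[peg,joint] C=[tile,rod,apple]
Tick 4: prefer B, take peg from B; A=[hinge,spool,keg] B=[joint] C=[tile,rod,apple,peg]
Tick 5: prefer A, take hinge from A; A=[spool,keg] B=[joint] C=[tile,rod,apple,peg,hinge]
Tick 6: prefer B, take joint from B; A=[spool,keg] B=[-] C=[tile,rod,apple,peg,hinge,joint]
Tick 7: prefer A, take spool from A; A=[keg] B=[-] C=[tile,rod,apple,peg,hinge,joint,spool]
Tick 8: prefer B, take keg from A; A=[-] B=[-] C=[tile,rod,apple,peg,hinge,joint,spool,keg]
Tick 9: prefer A, both empty, nothing taken; A=[-] B=[-] C=[tile,rod,apple,peg,hinge,joint,spool,keg]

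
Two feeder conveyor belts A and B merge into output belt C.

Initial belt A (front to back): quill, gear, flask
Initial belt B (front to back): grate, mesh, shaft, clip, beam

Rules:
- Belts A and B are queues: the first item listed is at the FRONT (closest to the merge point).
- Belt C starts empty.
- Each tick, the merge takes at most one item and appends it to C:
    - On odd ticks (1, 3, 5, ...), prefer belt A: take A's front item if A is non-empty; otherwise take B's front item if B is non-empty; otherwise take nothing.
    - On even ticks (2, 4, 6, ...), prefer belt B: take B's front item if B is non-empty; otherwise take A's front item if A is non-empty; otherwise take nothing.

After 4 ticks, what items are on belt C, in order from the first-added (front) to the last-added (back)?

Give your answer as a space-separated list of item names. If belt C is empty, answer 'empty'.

Tick 1: prefer A, take quill from A; A=[gear,flask] B=[grate,mesh,shaft,clip,beam] C=[quill]
Tick 2: prefer B, take grate from B; A=[gear,flask] B=[mesh,shaft,clip,beam] C=[quill,grate]
Tick 3: prefer A, take gear from A; A=[flask] B=[mesh,shaft,clip,beam] C=[quill,grate,gear]
Tick 4: prefer B, take mesh from B; A=[flask] B=[shaft,clip,beam] C=[quill,grate,gear,mesh]

Answer: quill grate gear mesh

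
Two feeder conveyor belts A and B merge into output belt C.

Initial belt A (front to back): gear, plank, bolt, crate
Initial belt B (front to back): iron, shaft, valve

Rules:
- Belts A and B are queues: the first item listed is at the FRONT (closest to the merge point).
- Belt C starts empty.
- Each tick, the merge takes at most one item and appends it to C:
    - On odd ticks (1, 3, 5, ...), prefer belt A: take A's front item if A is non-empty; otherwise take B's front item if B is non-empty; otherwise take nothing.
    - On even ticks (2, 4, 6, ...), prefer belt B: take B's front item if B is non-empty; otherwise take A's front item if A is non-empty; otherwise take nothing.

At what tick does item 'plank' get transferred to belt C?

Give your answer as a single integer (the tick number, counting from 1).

Answer: 3

Derivation:
Tick 1: prefer A, take gear from A; A=[plank,bolt,crate] B=[iron,shaft,valve] C=[gear]
Tick 2: prefer B, take iron from B; A=[plank,bolt,crate] B=[shaft,valve] C=[gear,iron]
Tick 3: prefer A, take plank from A; A=[bolt,crate] B=[shaft,valve] C=[gear,iron,plank]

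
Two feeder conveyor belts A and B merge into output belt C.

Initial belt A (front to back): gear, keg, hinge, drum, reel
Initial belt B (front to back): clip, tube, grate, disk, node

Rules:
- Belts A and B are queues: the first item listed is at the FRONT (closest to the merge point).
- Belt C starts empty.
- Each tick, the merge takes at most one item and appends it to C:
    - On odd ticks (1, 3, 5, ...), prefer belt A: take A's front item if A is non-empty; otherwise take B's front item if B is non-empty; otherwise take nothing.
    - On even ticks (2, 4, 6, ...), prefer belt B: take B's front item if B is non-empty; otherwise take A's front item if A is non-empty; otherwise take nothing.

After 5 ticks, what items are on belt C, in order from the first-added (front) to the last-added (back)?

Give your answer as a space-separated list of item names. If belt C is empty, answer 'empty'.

Tick 1: prefer A, take gear from A; A=[keg,hinge,drum,reel] B=[clip,tube,grate,disk,node] C=[gear]
Tick 2: prefer B, take clip from B; A=[keg,hinge,drum,reel] B=[tube,grate,disk,node] C=[gear,clip]
Tick 3: prefer A, take keg from A; A=[hinge,drum,reel] B=[tube,grate,disk,node] C=[gear,clip,keg]
Tick 4: prefer B, take tube from B; A=[hinge,drum,reel] B=[grate,disk,node] C=[gear,clip,keg,tube]
Tick 5: prefer A, take hinge from A; A=[drum,reel] B=[grate,disk,node] C=[gear,clip,keg,tube,hinge]

Answer: gear clip keg tube hinge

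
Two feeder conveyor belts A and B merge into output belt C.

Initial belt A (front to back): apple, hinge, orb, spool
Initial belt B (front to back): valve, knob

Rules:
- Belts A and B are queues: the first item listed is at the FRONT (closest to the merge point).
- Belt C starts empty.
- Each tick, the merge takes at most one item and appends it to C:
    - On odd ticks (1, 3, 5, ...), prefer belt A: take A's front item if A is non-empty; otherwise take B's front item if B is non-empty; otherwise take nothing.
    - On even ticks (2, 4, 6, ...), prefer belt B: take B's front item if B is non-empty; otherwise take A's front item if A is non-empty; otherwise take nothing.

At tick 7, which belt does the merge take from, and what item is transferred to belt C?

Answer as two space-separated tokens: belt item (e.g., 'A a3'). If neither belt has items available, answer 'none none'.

Answer: none none

Derivation:
Tick 1: prefer A, take apple from A; A=[hinge,orb,spool] B=[valve,knob] C=[apple]
Tick 2: prefer B, take valve from B; A=[hinge,orb,spool] B=[knob] C=[apple,valve]
Tick 3: prefer A, take hinge from A; A=[orb,spool] B=[knob] C=[apple,valve,hinge]
Tick 4: prefer B, take knob from B; A=[orb,spool] B=[-] C=[apple,valve,hinge,knob]
Tick 5: prefer A, take orb from A; A=[spool] B=[-] C=[apple,valve,hinge,knob,orb]
Tick 6: prefer B, take spool from A; A=[-] B=[-] C=[apple,valve,hinge,knob,orb,spool]
Tick 7: prefer A, both empty, nothing taken; A=[-] B=[-] C=[apple,valve,hinge,knob,orb,spool]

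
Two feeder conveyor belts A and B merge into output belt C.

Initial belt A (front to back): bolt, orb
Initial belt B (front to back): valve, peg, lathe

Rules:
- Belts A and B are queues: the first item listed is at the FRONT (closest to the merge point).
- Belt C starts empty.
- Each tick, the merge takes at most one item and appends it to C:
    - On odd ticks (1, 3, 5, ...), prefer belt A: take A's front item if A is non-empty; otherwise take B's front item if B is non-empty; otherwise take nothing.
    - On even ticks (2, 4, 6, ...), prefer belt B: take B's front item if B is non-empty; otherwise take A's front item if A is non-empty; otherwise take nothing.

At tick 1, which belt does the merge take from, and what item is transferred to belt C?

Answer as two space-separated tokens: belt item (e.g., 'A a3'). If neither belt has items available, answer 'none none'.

Answer: A bolt

Derivation:
Tick 1: prefer A, take bolt from A; A=[orb] B=[valve,peg,lathe] C=[bolt]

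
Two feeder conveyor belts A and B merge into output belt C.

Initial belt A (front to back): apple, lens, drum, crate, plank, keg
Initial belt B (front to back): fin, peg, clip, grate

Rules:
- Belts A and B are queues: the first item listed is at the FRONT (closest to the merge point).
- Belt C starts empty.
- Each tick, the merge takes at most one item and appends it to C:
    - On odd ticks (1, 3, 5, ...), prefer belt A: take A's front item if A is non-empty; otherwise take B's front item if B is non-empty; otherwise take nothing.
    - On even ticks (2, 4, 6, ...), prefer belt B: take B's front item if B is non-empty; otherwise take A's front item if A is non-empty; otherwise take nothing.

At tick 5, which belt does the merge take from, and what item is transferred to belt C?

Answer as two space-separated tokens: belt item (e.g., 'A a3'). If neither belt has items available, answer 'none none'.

Answer: A drum

Derivation:
Tick 1: prefer A, take apple from A; A=[lens,drum,crate,plank,keg] B=[fin,peg,clip,grate] C=[apple]
Tick 2: prefer B, take fin from B; A=[lens,drum,crate,plank,keg] B=[peg,clip,grate] C=[apple,fin]
Tick 3: prefer A, take lens from A; A=[drum,crate,plank,keg] B=[peg,clip,grate] C=[apple,fin,lens]
Tick 4: prefer B, take peg from B; A=[drum,crate,plank,keg] B=[clip,grate] C=[apple,fin,lens,peg]
Tick 5: prefer A, take drum from A; A=[crate,plank,keg] B=[clip,grate] C=[apple,fin,lens,peg,drum]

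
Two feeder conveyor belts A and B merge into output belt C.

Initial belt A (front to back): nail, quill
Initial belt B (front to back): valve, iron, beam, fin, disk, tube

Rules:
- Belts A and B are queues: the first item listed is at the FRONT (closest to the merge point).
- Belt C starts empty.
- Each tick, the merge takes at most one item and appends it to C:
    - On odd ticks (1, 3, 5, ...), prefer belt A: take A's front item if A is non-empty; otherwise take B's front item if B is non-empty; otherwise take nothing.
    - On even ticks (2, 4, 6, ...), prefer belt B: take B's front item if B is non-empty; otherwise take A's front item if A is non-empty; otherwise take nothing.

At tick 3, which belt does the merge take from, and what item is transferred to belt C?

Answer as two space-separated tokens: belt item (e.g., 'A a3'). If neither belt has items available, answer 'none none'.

Answer: A quill

Derivation:
Tick 1: prefer A, take nail from A; A=[quill] B=[valve,iron,beam,fin,disk,tube] C=[nail]
Tick 2: prefer B, take valve from B; A=[quill] B=[iron,beam,fin,disk,tube] C=[nail,valve]
Tick 3: prefer A, take quill from A; A=[-] B=[iron,beam,fin,disk,tube] C=[nail,valve,quill]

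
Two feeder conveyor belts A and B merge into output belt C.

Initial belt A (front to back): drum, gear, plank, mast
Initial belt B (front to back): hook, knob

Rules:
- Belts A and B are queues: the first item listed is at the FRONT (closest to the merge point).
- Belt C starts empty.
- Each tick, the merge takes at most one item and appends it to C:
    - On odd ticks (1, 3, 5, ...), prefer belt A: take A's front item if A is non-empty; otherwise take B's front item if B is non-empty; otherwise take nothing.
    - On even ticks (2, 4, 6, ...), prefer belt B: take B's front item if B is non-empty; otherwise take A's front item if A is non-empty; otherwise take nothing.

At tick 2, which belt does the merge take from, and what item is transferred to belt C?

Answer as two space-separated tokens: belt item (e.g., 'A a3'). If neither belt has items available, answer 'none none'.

Tick 1: prefer A, take drum from A; A=[gear,plank,mast] B=[hook,knob] C=[drum]
Tick 2: prefer B, take hook from B; A=[gear,plank,mast] B=[knob] C=[drum,hook]

Answer: B hook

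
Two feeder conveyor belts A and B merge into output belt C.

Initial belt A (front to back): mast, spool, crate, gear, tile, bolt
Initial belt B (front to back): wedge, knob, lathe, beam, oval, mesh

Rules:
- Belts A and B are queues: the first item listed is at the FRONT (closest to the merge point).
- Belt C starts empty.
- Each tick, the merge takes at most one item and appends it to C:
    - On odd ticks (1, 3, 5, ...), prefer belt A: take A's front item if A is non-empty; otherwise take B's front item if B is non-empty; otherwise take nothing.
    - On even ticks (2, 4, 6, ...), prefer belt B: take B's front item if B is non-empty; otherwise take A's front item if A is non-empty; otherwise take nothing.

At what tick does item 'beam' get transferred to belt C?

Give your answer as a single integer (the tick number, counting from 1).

Answer: 8

Derivation:
Tick 1: prefer A, take mast from A; A=[spool,crate,gear,tile,bolt] B=[wedge,knob,lathe,beam,oval,mesh] C=[mast]
Tick 2: prefer B, take wedge from B; A=[spool,crate,gear,tile,bolt] B=[knob,lathe,beam,oval,mesh] C=[mast,wedge]
Tick 3: prefer A, take spool from A; A=[crate,gear,tile,bolt] B=[knob,lathe,beam,oval,mesh] C=[mast,wedge,spool]
Tick 4: prefer B, take knob from B; A=[crate,gear,tile,bolt] B=[lathe,beam,oval,mesh] C=[mast,wedge,spool,knob]
Tick 5: prefer A, take crate from A; A=[gear,tile,bolt] B=[lathe,beam,oval,mesh] C=[mast,wedge,spool,knob,crate]
Tick 6: prefer B, take lathe from B; A=[gear,tile,bolt] B=[beam,oval,mesh] C=[mast,wedge,spool,knob,crate,lathe]
Tick 7: prefer A, take gear from A; A=[tile,bolt] B=[beam,oval,mesh] C=[mast,wedge,spool,knob,crate,lathe,gear]
Tick 8: prefer B, take beam from B; A=[tile,bolt] B=[oval,mesh] C=[mast,wedge,spool,knob,crate,lathe,gear,beam]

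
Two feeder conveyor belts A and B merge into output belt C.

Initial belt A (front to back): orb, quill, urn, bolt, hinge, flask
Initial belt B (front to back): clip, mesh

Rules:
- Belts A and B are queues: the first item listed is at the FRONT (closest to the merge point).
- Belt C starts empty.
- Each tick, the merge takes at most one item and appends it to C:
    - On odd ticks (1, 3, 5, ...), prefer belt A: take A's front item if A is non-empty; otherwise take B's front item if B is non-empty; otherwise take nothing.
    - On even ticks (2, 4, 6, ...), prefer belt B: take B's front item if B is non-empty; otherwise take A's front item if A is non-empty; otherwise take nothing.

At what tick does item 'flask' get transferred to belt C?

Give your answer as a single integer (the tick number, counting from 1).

Tick 1: prefer A, take orb from A; A=[quill,urn,bolt,hinge,flask] B=[clip,mesh] C=[orb]
Tick 2: prefer B, take clip from B; A=[quill,urn,bolt,hinge,flask] B=[mesh] C=[orb,clip]
Tick 3: prefer A, take quill from A; A=[urn,bolt,hinge,flask] B=[mesh] C=[orb,clip,quill]
Tick 4: prefer B, take mesh from B; A=[urn,bolt,hinge,flask] B=[-] C=[orb,clip,quill,mesh]
Tick 5: prefer A, take urn from A; A=[bolt,hinge,flask] B=[-] C=[orb,clip,quill,mesh,urn]
Tick 6: prefer B, take bolt from A; A=[hinge,flask] B=[-] C=[orb,clip,quill,mesh,urn,bolt]
Tick 7: prefer A, take hinge from A; A=[flask] B=[-] C=[orb,clip,quill,mesh,urn,bolt,hinge]
Tick 8: prefer B, take flask from A; A=[-] B=[-] C=[orb,clip,quill,mesh,urn,bolt,hinge,flask]

Answer: 8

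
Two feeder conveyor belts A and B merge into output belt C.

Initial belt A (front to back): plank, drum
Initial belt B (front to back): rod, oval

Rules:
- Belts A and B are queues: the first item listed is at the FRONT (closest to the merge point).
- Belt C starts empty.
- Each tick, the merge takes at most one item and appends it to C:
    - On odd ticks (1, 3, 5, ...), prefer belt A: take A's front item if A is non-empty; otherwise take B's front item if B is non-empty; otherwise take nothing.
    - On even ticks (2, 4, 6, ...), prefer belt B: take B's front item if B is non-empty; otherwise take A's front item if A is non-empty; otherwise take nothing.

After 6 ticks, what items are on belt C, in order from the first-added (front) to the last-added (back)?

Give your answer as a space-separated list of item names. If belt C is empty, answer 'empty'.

Answer: plank rod drum oval

Derivation:
Tick 1: prefer A, take plank from A; A=[drum] B=[rod,oval] C=[plank]
Tick 2: prefer B, take rod from B; A=[drum] B=[oval] C=[plank,rod]
Tick 3: prefer A, take drum from A; A=[-] B=[oval] C=[plank,rod,drum]
Tick 4: prefer B, take oval from B; A=[-] B=[-] C=[plank,rod,drum,oval]
Tick 5: prefer A, both empty, nothing taken; A=[-] B=[-] C=[plank,rod,drum,oval]
Tick 6: prefer B, both empty, nothing taken; A=[-] B=[-] C=[plank,rod,drum,oval]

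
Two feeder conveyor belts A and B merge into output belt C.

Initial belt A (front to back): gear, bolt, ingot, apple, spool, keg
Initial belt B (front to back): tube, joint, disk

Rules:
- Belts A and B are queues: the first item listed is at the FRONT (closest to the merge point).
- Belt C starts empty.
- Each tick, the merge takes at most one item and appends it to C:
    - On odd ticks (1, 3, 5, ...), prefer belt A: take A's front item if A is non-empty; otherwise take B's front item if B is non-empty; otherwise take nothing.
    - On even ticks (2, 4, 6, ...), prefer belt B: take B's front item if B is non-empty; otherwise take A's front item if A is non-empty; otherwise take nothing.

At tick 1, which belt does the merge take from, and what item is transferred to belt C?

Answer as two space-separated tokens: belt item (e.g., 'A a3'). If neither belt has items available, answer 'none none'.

Tick 1: prefer A, take gear from A; A=[bolt,ingot,apple,spool,keg] B=[tube,joint,disk] C=[gear]

Answer: A gear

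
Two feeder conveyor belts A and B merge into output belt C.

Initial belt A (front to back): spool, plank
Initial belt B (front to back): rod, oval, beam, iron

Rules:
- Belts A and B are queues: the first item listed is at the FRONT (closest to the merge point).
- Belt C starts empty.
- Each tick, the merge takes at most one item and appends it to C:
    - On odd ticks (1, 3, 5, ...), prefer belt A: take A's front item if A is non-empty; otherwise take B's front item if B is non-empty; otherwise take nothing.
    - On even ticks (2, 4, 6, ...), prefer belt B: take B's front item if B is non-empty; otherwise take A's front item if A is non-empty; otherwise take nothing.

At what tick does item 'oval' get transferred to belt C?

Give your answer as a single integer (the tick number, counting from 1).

Tick 1: prefer A, take spool from A; A=[plank] B=[rod,oval,beam,iron] C=[spool]
Tick 2: prefer B, take rod from B; A=[plank] B=[oval,beam,iron] C=[spool,rod]
Tick 3: prefer A, take plank from A; A=[-] B=[oval,beam,iron] C=[spool,rod,plank]
Tick 4: prefer B, take oval from B; A=[-] B=[beam,iron] C=[spool,rod,plank,oval]

Answer: 4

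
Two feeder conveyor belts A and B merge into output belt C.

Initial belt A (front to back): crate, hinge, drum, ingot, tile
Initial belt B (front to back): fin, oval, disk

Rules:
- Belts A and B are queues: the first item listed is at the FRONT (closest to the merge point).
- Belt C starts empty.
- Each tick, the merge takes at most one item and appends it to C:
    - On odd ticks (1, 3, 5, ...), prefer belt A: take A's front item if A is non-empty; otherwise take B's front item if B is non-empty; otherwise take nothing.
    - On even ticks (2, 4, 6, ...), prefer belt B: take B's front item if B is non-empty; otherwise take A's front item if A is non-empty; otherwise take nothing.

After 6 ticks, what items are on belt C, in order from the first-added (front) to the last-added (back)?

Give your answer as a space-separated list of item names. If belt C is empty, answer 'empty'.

Answer: crate fin hinge oval drum disk

Derivation:
Tick 1: prefer A, take crate from A; A=[hinge,drum,ingot,tile] B=[fin,oval,disk] C=[crate]
Tick 2: prefer B, take fin from B; A=[hinge,drum,ingot,tile] B=[oval,disk] C=[crate,fin]
Tick 3: prefer A, take hinge from A; A=[drum,ingot,tile] B=[oval,disk] C=[crate,fin,hinge]
Tick 4: prefer B, take oval from B; A=[drum,ingot,tile] B=[disk] C=[crate,fin,hinge,oval]
Tick 5: prefer A, take drum from A; A=[ingot,tile] B=[disk] C=[crate,fin,hinge,oval,drum]
Tick 6: prefer B, take disk from B; A=[ingot,tile] B=[-] C=[crate,fin,hinge,oval,drum,disk]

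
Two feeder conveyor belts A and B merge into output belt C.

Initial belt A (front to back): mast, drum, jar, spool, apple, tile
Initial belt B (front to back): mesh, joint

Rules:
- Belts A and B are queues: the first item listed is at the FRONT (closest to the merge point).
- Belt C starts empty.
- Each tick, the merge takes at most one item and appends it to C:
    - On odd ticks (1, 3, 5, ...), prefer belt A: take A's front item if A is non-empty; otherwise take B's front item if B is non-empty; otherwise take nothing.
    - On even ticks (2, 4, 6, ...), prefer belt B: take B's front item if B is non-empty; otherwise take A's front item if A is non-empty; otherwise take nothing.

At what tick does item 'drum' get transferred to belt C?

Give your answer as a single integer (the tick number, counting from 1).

Answer: 3

Derivation:
Tick 1: prefer A, take mast from A; A=[drum,jar,spool,apple,tile] B=[mesh,joint] C=[mast]
Tick 2: prefer B, take mesh from B; A=[drum,jar,spool,apple,tile] B=[joint] C=[mast,mesh]
Tick 3: prefer A, take drum from A; A=[jar,spool,apple,tile] B=[joint] C=[mast,mesh,drum]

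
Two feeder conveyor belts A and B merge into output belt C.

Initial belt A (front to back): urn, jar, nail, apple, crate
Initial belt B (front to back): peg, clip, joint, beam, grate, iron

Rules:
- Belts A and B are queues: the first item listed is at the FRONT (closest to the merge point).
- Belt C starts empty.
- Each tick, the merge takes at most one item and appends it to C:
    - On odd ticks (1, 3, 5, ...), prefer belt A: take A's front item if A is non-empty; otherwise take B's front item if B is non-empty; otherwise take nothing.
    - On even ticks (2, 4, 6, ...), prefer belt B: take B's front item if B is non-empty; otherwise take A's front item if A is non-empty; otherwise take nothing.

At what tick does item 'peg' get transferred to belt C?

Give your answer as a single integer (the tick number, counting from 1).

Answer: 2

Derivation:
Tick 1: prefer A, take urn from A; A=[jar,nail,apple,crate] B=[peg,clip,joint,beam,grate,iron] C=[urn]
Tick 2: prefer B, take peg from B; A=[jar,nail,apple,crate] B=[clip,joint,beam,grate,iron] C=[urn,peg]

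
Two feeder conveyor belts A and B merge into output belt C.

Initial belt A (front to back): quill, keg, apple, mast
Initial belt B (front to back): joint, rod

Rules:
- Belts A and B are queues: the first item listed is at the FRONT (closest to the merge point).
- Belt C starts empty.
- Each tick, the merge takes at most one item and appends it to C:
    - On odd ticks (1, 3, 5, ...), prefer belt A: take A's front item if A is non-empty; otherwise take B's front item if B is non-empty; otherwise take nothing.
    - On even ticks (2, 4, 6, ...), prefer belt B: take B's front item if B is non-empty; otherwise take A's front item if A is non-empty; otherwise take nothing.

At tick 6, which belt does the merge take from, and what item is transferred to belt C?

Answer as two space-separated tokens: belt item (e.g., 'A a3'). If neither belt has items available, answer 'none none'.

Tick 1: prefer A, take quill from A; A=[keg,apple,mast] B=[joint,rod] C=[quill]
Tick 2: prefer B, take joint from B; A=[keg,apple,mast] B=[rod] C=[quill,joint]
Tick 3: prefer A, take keg from A; A=[apple,mast] B=[rod] C=[quill,joint,keg]
Tick 4: prefer B, take rod from B; A=[apple,mast] B=[-] C=[quill,joint,keg,rod]
Tick 5: prefer A, take apple from A; A=[mast] B=[-] C=[quill,joint,keg,rod,apple]
Tick 6: prefer B, take mast from A; A=[-] B=[-] C=[quill,joint,keg,rod,apple,mast]

Answer: A mast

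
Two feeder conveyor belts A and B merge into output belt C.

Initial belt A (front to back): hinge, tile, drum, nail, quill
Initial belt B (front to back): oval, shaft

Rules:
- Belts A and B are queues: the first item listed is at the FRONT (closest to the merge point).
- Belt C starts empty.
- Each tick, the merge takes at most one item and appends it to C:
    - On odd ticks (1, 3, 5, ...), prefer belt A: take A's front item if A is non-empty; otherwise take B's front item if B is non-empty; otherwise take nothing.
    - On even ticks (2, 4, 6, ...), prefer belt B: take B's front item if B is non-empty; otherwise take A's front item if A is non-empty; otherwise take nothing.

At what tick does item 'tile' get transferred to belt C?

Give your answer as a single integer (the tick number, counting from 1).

Answer: 3

Derivation:
Tick 1: prefer A, take hinge from A; A=[tile,drum,nail,quill] B=[oval,shaft] C=[hinge]
Tick 2: prefer B, take oval from B; A=[tile,drum,nail,quill] B=[shaft] C=[hinge,oval]
Tick 3: prefer A, take tile from A; A=[drum,nail,quill] B=[shaft] C=[hinge,oval,tile]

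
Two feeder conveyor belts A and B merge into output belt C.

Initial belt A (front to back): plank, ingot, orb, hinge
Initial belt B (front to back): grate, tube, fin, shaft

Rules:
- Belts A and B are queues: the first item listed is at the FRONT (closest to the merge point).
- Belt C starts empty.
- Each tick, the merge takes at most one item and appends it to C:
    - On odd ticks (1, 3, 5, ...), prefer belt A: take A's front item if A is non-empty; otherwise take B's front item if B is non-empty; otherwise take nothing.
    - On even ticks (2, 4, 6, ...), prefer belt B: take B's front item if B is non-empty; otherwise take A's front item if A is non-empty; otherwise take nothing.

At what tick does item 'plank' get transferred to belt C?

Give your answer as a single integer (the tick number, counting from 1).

Answer: 1

Derivation:
Tick 1: prefer A, take plank from A; A=[ingot,orb,hinge] B=[grate,tube,fin,shaft] C=[plank]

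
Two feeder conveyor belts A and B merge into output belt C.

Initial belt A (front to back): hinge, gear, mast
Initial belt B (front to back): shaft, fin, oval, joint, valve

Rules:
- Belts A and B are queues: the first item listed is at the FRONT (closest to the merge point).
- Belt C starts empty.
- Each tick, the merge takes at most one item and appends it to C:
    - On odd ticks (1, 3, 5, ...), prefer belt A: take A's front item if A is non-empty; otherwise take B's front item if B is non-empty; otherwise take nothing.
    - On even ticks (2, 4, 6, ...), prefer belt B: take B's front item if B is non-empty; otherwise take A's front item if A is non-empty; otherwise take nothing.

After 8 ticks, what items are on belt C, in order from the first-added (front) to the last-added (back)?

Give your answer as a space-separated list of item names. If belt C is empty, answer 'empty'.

Tick 1: prefer A, take hinge from A; A=[gear,mast] B=[shaft,fin,oval,joint,valve] C=[hinge]
Tick 2: prefer B, take shaft from B; A=[gear,mast] B=[fin,oval,joint,valve] C=[hinge,shaft]
Tick 3: prefer A, take gear from A; A=[mast] B=[fin,oval,joint,valve] C=[hinge,shaft,gear]
Tick 4: prefer B, take fin from B; A=[mast] B=[oval,joint,valve] C=[hinge,shaft,gear,fin]
Tick 5: prefer A, take mast from A; A=[-] B=[oval,joint,valve] C=[hinge,shaft,gear,fin,mast]
Tick 6: prefer B, take oval from B; A=[-] B=[joint,valve] C=[hinge,shaft,gear,fin,mast,oval]
Tick 7: prefer A, take joint from B; A=[-] B=[valve] C=[hinge,shaft,gear,fin,mast,oval,joint]
Tick 8: prefer B, take valve from B; A=[-] B=[-] C=[hinge,shaft,gear,fin,mast,oval,joint,valve]

Answer: hinge shaft gear fin mast oval joint valve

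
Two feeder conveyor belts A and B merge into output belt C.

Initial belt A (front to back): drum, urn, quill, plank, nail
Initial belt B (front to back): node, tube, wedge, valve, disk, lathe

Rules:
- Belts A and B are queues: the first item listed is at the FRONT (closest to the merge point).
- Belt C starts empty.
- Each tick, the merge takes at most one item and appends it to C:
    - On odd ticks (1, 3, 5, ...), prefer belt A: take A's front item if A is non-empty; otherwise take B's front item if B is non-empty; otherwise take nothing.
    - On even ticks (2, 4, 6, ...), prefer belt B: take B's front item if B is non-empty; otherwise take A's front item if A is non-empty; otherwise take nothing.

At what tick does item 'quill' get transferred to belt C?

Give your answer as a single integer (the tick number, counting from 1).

Tick 1: prefer A, take drum from A; A=[urn,quill,plank,nail] B=[node,tube,wedge,valve,disk,lathe] C=[drum]
Tick 2: prefer B, take node from B; A=[urn,quill,plank,nail] B=[tube,wedge,valve,disk,lathe] C=[drum,node]
Tick 3: prefer A, take urn from A; A=[quill,plank,nail] B=[tube,wedge,valve,disk,lathe] C=[drum,node,urn]
Tick 4: prefer B, take tube from B; A=[quill,plank,nail] B=[wedge,valve,disk,lathe] C=[drum,node,urn,tube]
Tick 5: prefer A, take quill from A; A=[plank,nail] B=[wedge,valve,disk,lathe] C=[drum,node,urn,tube,quill]

Answer: 5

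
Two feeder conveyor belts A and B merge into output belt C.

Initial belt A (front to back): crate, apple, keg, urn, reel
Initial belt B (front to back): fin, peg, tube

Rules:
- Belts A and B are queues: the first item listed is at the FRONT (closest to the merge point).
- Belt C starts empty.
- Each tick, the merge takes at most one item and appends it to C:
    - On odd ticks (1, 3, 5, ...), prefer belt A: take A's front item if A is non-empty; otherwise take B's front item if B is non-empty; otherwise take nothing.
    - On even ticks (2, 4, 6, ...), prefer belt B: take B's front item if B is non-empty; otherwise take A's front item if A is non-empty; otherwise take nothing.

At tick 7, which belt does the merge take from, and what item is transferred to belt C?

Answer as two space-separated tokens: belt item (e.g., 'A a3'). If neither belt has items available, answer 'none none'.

Tick 1: prefer A, take crate from A; A=[apple,keg,urn,reel] B=[fin,peg,tube] C=[crate]
Tick 2: prefer B, take fin from B; A=[apple,keg,urn,reel] B=[peg,tube] C=[crate,fin]
Tick 3: prefer A, take apple from A; A=[keg,urn,reel] B=[peg,tube] C=[crate,fin,apple]
Tick 4: prefer B, take peg from B; A=[keg,urn,reel] B=[tube] C=[crate,fin,apple,peg]
Tick 5: prefer A, take keg from A; A=[urn,reel] B=[tube] C=[crate,fin,apple,peg,keg]
Tick 6: prefer B, take tube from B; A=[urn,reel] B=[-] C=[crate,fin,apple,peg,keg,tube]
Tick 7: prefer A, take urn from A; A=[reel] B=[-] C=[crate,fin,apple,peg,keg,tube,urn]

Answer: A urn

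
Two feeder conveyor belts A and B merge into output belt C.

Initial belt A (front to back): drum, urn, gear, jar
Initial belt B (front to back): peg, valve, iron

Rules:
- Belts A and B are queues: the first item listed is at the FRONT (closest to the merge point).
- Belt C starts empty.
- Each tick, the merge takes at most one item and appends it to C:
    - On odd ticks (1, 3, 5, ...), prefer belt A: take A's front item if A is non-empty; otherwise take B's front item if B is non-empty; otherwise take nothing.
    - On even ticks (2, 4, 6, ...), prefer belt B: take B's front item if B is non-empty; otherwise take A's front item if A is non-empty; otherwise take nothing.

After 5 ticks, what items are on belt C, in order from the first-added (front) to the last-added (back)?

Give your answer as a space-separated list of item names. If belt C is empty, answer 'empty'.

Answer: drum peg urn valve gear

Derivation:
Tick 1: prefer A, take drum from A; A=[urn,gear,jar] B=[peg,valve,iron] C=[drum]
Tick 2: prefer B, take peg from B; A=[urn,gear,jar] B=[valve,iron] C=[drum,peg]
Tick 3: prefer A, take urn from A; A=[gear,jar] B=[valve,iron] C=[drum,peg,urn]
Tick 4: prefer B, take valve from B; A=[gear,jar] B=[iron] C=[drum,peg,urn,valve]
Tick 5: prefer A, take gear from A; A=[jar] B=[iron] C=[drum,peg,urn,valve,gear]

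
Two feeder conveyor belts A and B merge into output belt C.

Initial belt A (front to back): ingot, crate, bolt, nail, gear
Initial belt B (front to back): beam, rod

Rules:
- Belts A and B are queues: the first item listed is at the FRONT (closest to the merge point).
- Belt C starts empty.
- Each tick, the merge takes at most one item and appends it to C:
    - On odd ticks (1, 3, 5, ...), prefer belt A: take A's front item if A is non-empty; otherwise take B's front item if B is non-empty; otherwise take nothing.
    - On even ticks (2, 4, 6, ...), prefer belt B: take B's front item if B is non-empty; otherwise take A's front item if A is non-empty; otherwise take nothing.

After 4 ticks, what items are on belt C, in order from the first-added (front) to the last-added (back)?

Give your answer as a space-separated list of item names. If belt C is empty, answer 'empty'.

Answer: ingot beam crate rod

Derivation:
Tick 1: prefer A, take ingot from A; A=[crate,bolt,nail,gear] B=[beam,rod] C=[ingot]
Tick 2: prefer B, take beam from B; A=[crate,bolt,nail,gear] B=[rod] C=[ingot,beam]
Tick 3: prefer A, take crate from A; A=[bolt,nail,gear] B=[rod] C=[ingot,beam,crate]
Tick 4: prefer B, take rod from B; A=[bolt,nail,gear] B=[-] C=[ingot,beam,crate,rod]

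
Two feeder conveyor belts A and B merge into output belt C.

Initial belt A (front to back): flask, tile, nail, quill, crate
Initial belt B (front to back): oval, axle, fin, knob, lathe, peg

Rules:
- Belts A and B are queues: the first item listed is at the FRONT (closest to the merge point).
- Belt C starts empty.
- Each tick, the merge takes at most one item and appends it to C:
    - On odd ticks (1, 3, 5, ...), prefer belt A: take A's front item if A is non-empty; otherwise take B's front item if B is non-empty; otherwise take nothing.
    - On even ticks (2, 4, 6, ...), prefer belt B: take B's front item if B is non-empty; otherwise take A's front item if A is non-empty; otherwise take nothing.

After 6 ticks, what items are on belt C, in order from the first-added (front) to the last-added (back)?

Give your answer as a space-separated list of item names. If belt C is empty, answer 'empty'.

Tick 1: prefer A, take flask from A; A=[tile,nail,quill,crate] B=[oval,axle,fin,knob,lathe,peg] C=[flask]
Tick 2: prefer B, take oval from B; A=[tile,nail,quill,crate] B=[axle,fin,knob,lathe,peg] C=[flask,oval]
Tick 3: prefer A, take tile from A; A=[nail,quill,crate] B=[axle,fin,knob,lathe,peg] C=[flask,oval,tile]
Tick 4: prefer B, take axle from B; A=[nail,quill,crate] B=[fin,knob,lathe,peg] C=[flask,oval,tile,axle]
Tick 5: prefer A, take nail from A; A=[quill,crate] B=[fin,knob,lathe,peg] C=[flask,oval,tile,axle,nail]
Tick 6: prefer B, take fin from B; A=[quill,crate] B=[knob,lathe,peg] C=[flask,oval,tile,axle,nail,fin]

Answer: flask oval tile axle nail fin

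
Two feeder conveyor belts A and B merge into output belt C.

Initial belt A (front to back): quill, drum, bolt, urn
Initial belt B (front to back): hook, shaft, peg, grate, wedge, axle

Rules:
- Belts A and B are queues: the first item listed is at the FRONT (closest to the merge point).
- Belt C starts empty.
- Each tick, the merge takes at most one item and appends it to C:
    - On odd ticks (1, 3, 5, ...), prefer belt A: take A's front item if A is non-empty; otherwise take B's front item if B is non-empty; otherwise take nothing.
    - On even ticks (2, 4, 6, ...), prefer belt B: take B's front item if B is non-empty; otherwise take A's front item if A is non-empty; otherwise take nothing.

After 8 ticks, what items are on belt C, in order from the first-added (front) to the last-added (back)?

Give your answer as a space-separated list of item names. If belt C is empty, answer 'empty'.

Answer: quill hook drum shaft bolt peg urn grate

Derivation:
Tick 1: prefer A, take quill from A; A=[drum,bolt,urn] B=[hook,shaft,peg,grate,wedge,axle] C=[quill]
Tick 2: prefer B, take hook from B; A=[drum,bolt,urn] B=[shaft,peg,grate,wedge,axle] C=[quill,hook]
Tick 3: prefer A, take drum from A; A=[bolt,urn] B=[shaft,peg,grate,wedge,axle] C=[quill,hook,drum]
Tick 4: prefer B, take shaft from B; A=[bolt,urn] B=[peg,grate,wedge,axle] C=[quill,hook,drum,shaft]
Tick 5: prefer A, take bolt from A; A=[urn] B=[peg,grate,wedge,axle] C=[quill,hook,drum,shaft,bolt]
Tick 6: prefer B, take peg from B; A=[urn] B=[grate,wedge,axle] C=[quill,hook,drum,shaft,bolt,peg]
Tick 7: prefer A, take urn from A; A=[-] B=[grate,wedge,axle] C=[quill,hook,drum,shaft,bolt,peg,urn]
Tick 8: prefer B, take grate from B; A=[-] B=[wedge,axle] C=[quill,hook,drum,shaft,bolt,peg,urn,grate]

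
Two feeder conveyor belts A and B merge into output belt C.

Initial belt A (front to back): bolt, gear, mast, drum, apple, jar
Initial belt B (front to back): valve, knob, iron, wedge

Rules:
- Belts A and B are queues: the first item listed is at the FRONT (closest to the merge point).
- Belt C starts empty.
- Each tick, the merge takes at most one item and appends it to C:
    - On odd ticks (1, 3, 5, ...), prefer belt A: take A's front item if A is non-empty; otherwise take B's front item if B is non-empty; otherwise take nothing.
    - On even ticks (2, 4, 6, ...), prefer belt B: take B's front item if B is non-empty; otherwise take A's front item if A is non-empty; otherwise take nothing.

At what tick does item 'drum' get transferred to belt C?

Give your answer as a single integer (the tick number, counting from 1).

Answer: 7

Derivation:
Tick 1: prefer A, take bolt from A; A=[gear,mast,drum,apple,jar] B=[valve,knob,iron,wedge] C=[bolt]
Tick 2: prefer B, take valve from B; A=[gear,mast,drum,apple,jar] B=[knob,iron,wedge] C=[bolt,valve]
Tick 3: prefer A, take gear from A; A=[mast,drum,apple,jar] B=[knob,iron,wedge] C=[bolt,valve,gear]
Tick 4: prefer B, take knob from B; A=[mast,drum,apple,jar] B=[iron,wedge] C=[bolt,valve,gear,knob]
Tick 5: prefer A, take mast from A; A=[drum,apple,jar] B=[iron,wedge] C=[bolt,valve,gear,knob,mast]
Tick 6: prefer B, take iron from B; A=[drum,apple,jar] B=[wedge] C=[bolt,valve,gear,knob,mast,iron]
Tick 7: prefer A, take drum from A; A=[apple,jar] B=[wedge] C=[bolt,valve,gear,knob,mast,iron,drum]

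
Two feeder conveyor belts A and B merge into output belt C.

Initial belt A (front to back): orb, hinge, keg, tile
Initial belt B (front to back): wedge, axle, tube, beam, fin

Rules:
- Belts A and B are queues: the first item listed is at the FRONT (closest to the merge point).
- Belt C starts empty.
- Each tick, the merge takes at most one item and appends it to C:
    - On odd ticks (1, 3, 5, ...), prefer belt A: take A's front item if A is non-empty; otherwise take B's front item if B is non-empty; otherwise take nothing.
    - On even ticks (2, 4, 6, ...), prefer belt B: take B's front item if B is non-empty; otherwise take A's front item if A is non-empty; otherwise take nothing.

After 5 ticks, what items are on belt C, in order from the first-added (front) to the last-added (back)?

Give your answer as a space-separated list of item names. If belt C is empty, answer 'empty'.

Tick 1: prefer A, take orb from A; A=[hinge,keg,tile] B=[wedge,axle,tube,beam,fin] C=[orb]
Tick 2: prefer B, take wedge from B; A=[hinge,keg,tile] B=[axle,tube,beam,fin] C=[orb,wedge]
Tick 3: prefer A, take hinge from A; A=[keg,tile] B=[axle,tube,beam,fin] C=[orb,wedge,hinge]
Tick 4: prefer B, take axle from B; A=[keg,tile] B=[tube,beam,fin] C=[orb,wedge,hinge,axle]
Tick 5: prefer A, take keg from A; A=[tile] B=[tube,beam,fin] C=[orb,wedge,hinge,axle,keg]

Answer: orb wedge hinge axle keg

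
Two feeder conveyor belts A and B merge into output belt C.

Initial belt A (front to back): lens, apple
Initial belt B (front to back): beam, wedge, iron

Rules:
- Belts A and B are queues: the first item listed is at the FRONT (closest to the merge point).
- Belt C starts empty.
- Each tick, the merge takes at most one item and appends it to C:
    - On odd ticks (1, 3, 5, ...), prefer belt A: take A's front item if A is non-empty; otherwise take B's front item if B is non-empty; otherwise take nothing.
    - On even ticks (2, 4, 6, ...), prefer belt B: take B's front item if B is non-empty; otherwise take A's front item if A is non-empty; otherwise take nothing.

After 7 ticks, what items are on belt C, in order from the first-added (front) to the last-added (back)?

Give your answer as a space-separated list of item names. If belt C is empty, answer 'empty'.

Tick 1: prefer A, take lens from A; A=[apple] B=[beam,wedge,iron] C=[lens]
Tick 2: prefer B, take beam from B; A=[apple] B=[wedge,iron] C=[lens,beam]
Tick 3: prefer A, take apple from A; A=[-] B=[wedge,iron] C=[lens,beam,apple]
Tick 4: prefer B, take wedge from B; A=[-] B=[iron] C=[lens,beam,apple,wedge]
Tick 5: prefer A, take iron from B; A=[-] B=[-] C=[lens,beam,apple,wedge,iron]
Tick 6: prefer B, both empty, nothing taken; A=[-] B=[-] C=[lens,beam,apple,wedge,iron]
Tick 7: prefer A, both empty, nothing taken; A=[-] B=[-] C=[lens,beam,apple,wedge,iron]

Answer: lens beam apple wedge iron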